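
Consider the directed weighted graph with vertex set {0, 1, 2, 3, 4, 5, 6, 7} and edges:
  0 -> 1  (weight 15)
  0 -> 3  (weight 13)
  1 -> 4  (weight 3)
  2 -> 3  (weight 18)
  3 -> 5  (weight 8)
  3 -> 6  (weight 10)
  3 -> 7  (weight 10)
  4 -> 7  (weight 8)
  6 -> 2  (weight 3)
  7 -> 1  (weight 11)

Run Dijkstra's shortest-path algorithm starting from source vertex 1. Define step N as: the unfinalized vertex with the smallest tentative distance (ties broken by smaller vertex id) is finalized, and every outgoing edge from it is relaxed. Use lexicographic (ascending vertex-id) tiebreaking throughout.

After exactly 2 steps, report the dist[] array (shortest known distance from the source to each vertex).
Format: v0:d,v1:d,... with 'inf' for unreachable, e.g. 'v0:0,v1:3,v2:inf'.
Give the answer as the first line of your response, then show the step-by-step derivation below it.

v0:inf,v1:0,v2:inf,v3:inf,v4:3,v5:inf,v6:inf,v7:11

step 1: dist = v0:inf,v1:0,v2:inf,v3:inf,v4:3,v5:inf,v6:inf,v7:inf
step 2: dist = v0:inf,v1:0,v2:inf,v3:inf,v4:3,v5:inf,v6:inf,v7:11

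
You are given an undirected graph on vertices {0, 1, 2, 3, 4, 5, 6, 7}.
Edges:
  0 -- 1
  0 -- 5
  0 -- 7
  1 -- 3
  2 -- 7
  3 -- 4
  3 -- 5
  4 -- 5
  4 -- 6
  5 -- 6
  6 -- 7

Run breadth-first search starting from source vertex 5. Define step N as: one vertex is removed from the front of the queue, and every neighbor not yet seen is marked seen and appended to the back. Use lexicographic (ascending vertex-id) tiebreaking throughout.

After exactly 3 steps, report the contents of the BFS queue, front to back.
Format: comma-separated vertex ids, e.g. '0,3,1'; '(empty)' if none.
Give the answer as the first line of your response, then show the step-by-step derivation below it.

4,6,1,7

step 1: dequeue 5; queue=[0,3,4,6]; order=5
step 2: dequeue 0; queue=[3,4,6,1,7]; order=5,0
step 3: dequeue 3; queue=[4,6,1,7]; order=5,0,3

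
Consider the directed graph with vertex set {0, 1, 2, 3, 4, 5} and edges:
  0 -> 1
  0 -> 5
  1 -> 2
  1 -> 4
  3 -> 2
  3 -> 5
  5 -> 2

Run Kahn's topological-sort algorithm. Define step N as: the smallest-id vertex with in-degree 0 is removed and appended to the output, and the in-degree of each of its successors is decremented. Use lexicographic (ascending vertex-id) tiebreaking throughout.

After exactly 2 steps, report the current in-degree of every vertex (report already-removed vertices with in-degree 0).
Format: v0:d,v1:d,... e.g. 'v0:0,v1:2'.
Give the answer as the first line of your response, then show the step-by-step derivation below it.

v0:0,v1:0,v2:2,v3:0,v4:0,v5:1

step 1: output 0; order=[0]; indeg=(0,0,3,0,1,1)
step 2: output 1; order=[0,1]; indeg=(0,0,2,0,0,1)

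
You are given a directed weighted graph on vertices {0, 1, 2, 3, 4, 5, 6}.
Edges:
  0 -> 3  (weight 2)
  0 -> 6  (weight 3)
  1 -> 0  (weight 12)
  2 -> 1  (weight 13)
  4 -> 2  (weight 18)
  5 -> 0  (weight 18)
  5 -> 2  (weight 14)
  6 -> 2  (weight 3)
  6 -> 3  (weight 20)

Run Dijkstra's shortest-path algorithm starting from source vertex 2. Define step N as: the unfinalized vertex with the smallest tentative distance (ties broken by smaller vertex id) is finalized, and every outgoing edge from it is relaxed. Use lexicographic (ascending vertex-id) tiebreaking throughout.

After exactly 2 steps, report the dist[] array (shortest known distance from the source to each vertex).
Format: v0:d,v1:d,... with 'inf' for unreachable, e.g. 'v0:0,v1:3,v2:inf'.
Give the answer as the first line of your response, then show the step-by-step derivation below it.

v0:25,v1:13,v2:0,v3:inf,v4:inf,v5:inf,v6:inf

step 1: dist = v0:inf,v1:13,v2:0,v3:inf,v4:inf,v5:inf,v6:inf
step 2: dist = v0:25,v1:13,v2:0,v3:inf,v4:inf,v5:inf,v6:inf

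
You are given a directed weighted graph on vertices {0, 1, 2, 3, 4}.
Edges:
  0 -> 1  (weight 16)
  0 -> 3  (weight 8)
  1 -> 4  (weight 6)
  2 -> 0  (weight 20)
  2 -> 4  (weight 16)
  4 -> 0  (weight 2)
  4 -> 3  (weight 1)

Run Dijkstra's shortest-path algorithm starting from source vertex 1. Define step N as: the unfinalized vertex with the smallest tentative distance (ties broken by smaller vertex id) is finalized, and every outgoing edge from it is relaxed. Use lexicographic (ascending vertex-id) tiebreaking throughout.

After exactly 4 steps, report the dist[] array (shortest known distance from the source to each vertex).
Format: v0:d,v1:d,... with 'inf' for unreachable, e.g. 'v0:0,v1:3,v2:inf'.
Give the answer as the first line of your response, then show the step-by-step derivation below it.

v0:8,v1:0,v2:inf,v3:7,v4:6

step 1: dist = v0:inf,v1:0,v2:inf,v3:inf,v4:6
step 2: dist = v0:8,v1:0,v2:inf,v3:7,v4:6
step 3: dist = v0:8,v1:0,v2:inf,v3:7,v4:6
step 4: dist = v0:8,v1:0,v2:inf,v3:7,v4:6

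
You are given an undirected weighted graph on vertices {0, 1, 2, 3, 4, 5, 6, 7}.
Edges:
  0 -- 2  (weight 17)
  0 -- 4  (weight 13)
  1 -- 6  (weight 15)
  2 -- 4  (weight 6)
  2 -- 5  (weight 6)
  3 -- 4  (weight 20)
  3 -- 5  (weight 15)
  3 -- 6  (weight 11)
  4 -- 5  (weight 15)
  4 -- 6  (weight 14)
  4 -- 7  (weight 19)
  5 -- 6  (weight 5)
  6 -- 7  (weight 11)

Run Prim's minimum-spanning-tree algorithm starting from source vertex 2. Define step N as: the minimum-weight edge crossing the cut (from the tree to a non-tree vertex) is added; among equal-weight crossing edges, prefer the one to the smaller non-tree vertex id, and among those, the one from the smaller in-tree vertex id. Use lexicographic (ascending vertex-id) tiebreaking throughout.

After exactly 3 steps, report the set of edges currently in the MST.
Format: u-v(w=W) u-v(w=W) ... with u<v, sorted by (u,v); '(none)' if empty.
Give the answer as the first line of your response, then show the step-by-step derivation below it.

2-4(w=6) 2-5(w=6) 5-6(w=5)

step 1: add edge 2-4 (w=6); MST = {2-4(w=6)}
step 2: add edge 2-5 (w=6); MST = {2-4(w=6) 2-5(w=6)}
step 3: add edge 5-6 (w=5); MST = {2-4(w=6) 2-5(w=6) 5-6(w=5)}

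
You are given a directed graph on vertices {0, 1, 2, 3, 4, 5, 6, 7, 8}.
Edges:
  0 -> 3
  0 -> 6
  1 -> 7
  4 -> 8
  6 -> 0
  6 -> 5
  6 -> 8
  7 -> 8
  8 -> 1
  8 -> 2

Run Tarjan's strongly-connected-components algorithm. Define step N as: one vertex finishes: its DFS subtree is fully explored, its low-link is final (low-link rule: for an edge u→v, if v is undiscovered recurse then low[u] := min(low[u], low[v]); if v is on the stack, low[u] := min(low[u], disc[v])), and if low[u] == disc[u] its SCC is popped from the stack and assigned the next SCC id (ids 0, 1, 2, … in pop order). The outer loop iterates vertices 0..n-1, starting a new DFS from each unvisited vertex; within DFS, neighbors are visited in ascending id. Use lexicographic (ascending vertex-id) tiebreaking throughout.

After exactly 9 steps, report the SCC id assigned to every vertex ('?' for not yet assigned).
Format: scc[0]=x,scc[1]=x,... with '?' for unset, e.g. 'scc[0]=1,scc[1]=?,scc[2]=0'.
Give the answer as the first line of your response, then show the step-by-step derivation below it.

scc[0]=4,scc[1]=3,scc[2]=2,scc[3]=0,scc[4]=5,scc[5]=1,scc[6]=4,scc[7]=3,scc[8]=3

step 1: low=(low[0]=0,low[1]=?,low[2]=?,low[3]=1,low[4]=?,low[5]=?,low[6]=?,low[7]=?,low[8]=?); scc=(scc[0]=?,scc[1]=?,scc[2]=?,scc[3]=0,scc[4]=?,scc[5]=?,scc[6]=?,scc[7]=?,scc[8]=?)
step 2: low=(low[0]=0,low[1]=?,low[2]=?,low[3]=1,low[4]=?,low[5]=3,low[6]=0,low[7]=?,low[8]=?); scc=(scc[0]=?,scc[1]=?,scc[2]=?,scc[3]=0,scc[4]=?,scc[5]=1,scc[6]=?,scc[7]=?,scc[8]=?)
step 3: low=(low[0]=0,low[1]=5,low[2]=?,low[3]=1,low[4]=?,low[5]=3,low[6]=0,low[7]=4,low[8]=4); scc=(scc[0]=?,scc[1]=?,scc[2]=?,scc[3]=0,scc[4]=?,scc[5]=1,scc[6]=?,scc[7]=?,scc[8]=?)
step 4: low=(low[0]=0,low[1]=4,low[2]=?,low[3]=1,low[4]=?,low[5]=3,low[6]=0,low[7]=4,low[8]=4); scc=(scc[0]=?,scc[1]=?,scc[2]=?,scc[3]=0,scc[4]=?,scc[5]=1,scc[6]=?,scc[7]=?,scc[8]=?)
step 5: low=(low[0]=0,low[1]=4,low[2]=7,low[3]=1,low[4]=?,low[5]=3,low[6]=0,low[7]=4,low[8]=4); scc=(scc[0]=?,scc[1]=?,scc[2]=2,scc[3]=0,scc[4]=?,scc[5]=1,scc[6]=?,scc[7]=?,scc[8]=?)
step 6: low=(low[0]=0,low[1]=4,low[2]=7,low[3]=1,low[4]=?,low[5]=3,low[6]=0,low[7]=4,low[8]=4); scc=(scc[0]=?,scc[1]=3,scc[2]=2,scc[3]=0,scc[4]=?,scc[5]=1,scc[6]=?,scc[7]=3,scc[8]=3)
step 7: low=(low[0]=0,low[1]=4,low[2]=7,low[3]=1,low[4]=?,low[5]=3,low[6]=0,low[7]=4,low[8]=4); scc=(scc[0]=?,scc[1]=3,scc[2]=2,scc[3]=0,scc[4]=?,scc[5]=1,scc[6]=?,scc[7]=3,scc[8]=3)
step 8: low=(low[0]=0,low[1]=4,low[2]=7,low[3]=1,low[4]=?,low[5]=3,low[6]=0,low[7]=4,low[8]=4); scc=(scc[0]=4,scc[1]=3,scc[2]=2,scc[3]=0,scc[4]=?,scc[5]=1,scc[6]=4,scc[7]=3,scc[8]=3)
step 9: low=(low[0]=0,low[1]=4,low[2]=7,low[3]=1,low[4]=8,low[5]=3,low[6]=0,low[7]=4,low[8]=4); scc=(scc[0]=4,scc[1]=3,scc[2]=2,scc[3]=0,scc[4]=5,scc[5]=1,scc[6]=4,scc[7]=3,scc[8]=3)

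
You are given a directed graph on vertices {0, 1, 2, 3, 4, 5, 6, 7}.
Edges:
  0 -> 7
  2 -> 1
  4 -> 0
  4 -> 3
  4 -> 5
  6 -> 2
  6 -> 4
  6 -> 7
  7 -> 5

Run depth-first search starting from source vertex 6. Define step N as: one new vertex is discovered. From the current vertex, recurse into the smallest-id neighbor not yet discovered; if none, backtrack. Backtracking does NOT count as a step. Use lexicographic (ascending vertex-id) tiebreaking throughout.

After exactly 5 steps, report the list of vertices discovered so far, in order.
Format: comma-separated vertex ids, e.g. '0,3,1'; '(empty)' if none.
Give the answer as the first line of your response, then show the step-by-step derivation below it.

6,2,1,4,0

step 1: discover 6; path=6; order=6
step 2: discover 2; path=6>2; order=6,2
step 3: discover 1; path=6>2>1; order=6,2,1
step 4: discover 4; path=6>4; order=6,2,1,4
step 5: discover 0; path=6>4>0; order=6,2,1,4,0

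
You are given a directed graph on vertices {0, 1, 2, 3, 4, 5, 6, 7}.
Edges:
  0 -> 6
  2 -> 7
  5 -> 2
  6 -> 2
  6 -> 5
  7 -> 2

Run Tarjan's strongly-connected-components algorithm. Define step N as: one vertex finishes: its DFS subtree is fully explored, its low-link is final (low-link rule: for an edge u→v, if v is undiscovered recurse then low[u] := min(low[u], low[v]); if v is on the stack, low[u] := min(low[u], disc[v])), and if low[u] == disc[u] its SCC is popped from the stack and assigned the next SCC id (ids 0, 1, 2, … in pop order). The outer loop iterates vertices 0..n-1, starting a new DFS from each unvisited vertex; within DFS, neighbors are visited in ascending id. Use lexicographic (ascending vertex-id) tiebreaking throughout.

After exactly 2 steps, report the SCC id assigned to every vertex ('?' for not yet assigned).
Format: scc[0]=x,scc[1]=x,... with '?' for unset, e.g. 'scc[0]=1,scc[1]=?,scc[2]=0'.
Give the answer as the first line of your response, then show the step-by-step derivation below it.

scc[0]=?,scc[1]=?,scc[2]=0,scc[3]=?,scc[4]=?,scc[5]=?,scc[6]=?,scc[7]=0

step 1: low=(low[0]=0,low[1]=?,low[2]=2,low[3]=?,low[4]=?,low[5]=?,low[6]=1,low[7]=2); scc=(scc[0]=?,scc[1]=?,scc[2]=?,scc[3]=?,scc[4]=?,scc[5]=?,scc[6]=?,scc[7]=?)
step 2: low=(low[0]=0,low[1]=?,low[2]=2,low[3]=?,low[4]=?,low[5]=?,low[6]=1,low[7]=2); scc=(scc[0]=?,scc[1]=?,scc[2]=0,scc[3]=?,scc[4]=?,scc[5]=?,scc[6]=?,scc[7]=0)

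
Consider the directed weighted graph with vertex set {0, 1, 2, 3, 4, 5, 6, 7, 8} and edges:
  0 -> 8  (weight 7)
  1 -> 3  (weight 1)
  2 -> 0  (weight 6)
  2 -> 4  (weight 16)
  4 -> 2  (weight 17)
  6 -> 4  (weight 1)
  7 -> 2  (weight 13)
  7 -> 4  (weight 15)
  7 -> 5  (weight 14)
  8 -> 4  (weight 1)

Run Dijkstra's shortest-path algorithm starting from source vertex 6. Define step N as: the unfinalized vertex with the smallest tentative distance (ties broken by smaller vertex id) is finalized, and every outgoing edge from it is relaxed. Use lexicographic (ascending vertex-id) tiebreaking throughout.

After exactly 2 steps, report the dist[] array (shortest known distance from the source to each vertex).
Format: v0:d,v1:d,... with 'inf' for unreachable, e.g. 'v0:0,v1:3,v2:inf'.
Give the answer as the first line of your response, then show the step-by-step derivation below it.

v0:inf,v1:inf,v2:18,v3:inf,v4:1,v5:inf,v6:0,v7:inf,v8:inf

step 1: dist = v0:inf,v1:inf,v2:inf,v3:inf,v4:1,v5:inf,v6:0,v7:inf,v8:inf
step 2: dist = v0:inf,v1:inf,v2:18,v3:inf,v4:1,v5:inf,v6:0,v7:inf,v8:inf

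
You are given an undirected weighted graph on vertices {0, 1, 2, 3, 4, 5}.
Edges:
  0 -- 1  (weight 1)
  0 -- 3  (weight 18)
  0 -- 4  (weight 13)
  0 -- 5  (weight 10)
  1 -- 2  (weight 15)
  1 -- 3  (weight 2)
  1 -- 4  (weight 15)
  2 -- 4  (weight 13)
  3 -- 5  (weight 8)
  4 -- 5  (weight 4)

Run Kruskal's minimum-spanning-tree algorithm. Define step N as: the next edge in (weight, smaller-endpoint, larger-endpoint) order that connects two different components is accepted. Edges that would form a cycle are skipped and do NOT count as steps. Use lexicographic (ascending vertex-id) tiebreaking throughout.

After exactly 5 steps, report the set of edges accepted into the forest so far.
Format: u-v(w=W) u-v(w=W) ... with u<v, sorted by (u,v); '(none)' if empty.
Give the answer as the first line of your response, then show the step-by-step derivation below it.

0-1(w=1) 1-3(w=2) 2-4(w=13) 3-5(w=8) 4-5(w=4)

step 1: add edge 0-1 (w=1); MST = {0-1(w=1)}
step 2: add edge 1-3 (w=2); MST = {0-1(w=1) 1-3(w=2)}
step 3: add edge 4-5 (w=4); MST = {0-1(w=1) 1-3(w=2) 4-5(w=4)}
step 4: add edge 3-5 (w=8); MST = {0-1(w=1) 1-3(w=2) 3-5(w=8) 4-5(w=4)}
step 5: add edge 2-4 (w=13); MST = {0-1(w=1) 1-3(w=2) 2-4(w=13) 3-5(w=8) 4-5(w=4)}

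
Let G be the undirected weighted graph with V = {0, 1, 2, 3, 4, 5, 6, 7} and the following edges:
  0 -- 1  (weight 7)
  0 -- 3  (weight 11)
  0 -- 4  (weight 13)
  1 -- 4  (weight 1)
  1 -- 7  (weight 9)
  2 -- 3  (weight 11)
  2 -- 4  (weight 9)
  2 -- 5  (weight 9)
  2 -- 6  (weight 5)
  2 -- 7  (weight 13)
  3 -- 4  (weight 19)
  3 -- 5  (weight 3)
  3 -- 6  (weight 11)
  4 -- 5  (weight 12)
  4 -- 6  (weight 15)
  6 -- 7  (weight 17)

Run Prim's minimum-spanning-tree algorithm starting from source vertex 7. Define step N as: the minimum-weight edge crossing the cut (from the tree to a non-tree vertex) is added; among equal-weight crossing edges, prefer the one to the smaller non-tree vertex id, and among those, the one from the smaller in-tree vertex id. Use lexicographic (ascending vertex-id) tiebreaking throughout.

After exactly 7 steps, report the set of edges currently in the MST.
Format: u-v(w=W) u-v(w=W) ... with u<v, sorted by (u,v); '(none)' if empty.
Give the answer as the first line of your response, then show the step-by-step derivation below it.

0-1(w=7) 1-4(w=1) 1-7(w=9) 2-4(w=9) 2-5(w=9) 2-6(w=5) 3-5(w=3)

step 1: add edge 1-7 (w=9); MST = {1-7(w=9)}
step 2: add edge 1-4 (w=1); MST = {1-4(w=1) 1-7(w=9)}
step 3: add edge 0-1 (w=7); MST = {0-1(w=7) 1-4(w=1) 1-7(w=9)}
step 4: add edge 2-4 (w=9); MST = {0-1(w=7) 1-4(w=1) 1-7(w=9) 2-4(w=9)}
step 5: add edge 2-6 (w=5); MST = {0-1(w=7) 1-4(w=1) 1-7(w=9) 2-4(w=9) 2-6(w=5)}
step 6: add edge 2-5 (w=9); MST = {0-1(w=7) 1-4(w=1) 1-7(w=9) 2-4(w=9) 2-5(w=9) 2-6(w=5)}
step 7: add edge 3-5 (w=3); MST = {0-1(w=7) 1-4(w=1) 1-7(w=9) 2-4(w=9) 2-5(w=9) 2-6(w=5) 3-5(w=3)}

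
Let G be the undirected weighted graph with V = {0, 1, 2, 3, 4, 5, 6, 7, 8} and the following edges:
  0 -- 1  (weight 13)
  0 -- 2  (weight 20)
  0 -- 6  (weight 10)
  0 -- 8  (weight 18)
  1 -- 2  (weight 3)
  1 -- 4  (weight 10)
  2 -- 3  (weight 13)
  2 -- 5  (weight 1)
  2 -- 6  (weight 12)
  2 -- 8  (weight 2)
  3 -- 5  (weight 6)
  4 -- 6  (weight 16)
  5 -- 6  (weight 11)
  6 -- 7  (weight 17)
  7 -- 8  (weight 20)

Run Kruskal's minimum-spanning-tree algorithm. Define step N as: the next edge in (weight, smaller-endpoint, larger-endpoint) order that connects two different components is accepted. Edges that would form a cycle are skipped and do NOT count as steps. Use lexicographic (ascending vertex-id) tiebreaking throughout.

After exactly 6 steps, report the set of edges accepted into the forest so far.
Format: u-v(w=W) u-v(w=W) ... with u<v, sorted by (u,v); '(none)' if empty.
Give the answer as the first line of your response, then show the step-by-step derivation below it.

0-6(w=10) 1-2(w=3) 1-4(w=10) 2-5(w=1) 2-8(w=2) 3-5(w=6)

step 1: add edge 2-5 (w=1); MST = {2-5(w=1)}
step 2: add edge 2-8 (w=2); MST = {2-5(w=1) 2-8(w=2)}
step 3: add edge 1-2 (w=3); MST = {1-2(w=3) 2-5(w=1) 2-8(w=2)}
step 4: add edge 3-5 (w=6); MST = {1-2(w=3) 2-5(w=1) 2-8(w=2) 3-5(w=6)}
step 5: add edge 0-6 (w=10); MST = {0-6(w=10) 1-2(w=3) 2-5(w=1) 2-8(w=2) 3-5(w=6)}
step 6: add edge 1-4 (w=10); MST = {0-6(w=10) 1-2(w=3) 1-4(w=10) 2-5(w=1) 2-8(w=2) 3-5(w=6)}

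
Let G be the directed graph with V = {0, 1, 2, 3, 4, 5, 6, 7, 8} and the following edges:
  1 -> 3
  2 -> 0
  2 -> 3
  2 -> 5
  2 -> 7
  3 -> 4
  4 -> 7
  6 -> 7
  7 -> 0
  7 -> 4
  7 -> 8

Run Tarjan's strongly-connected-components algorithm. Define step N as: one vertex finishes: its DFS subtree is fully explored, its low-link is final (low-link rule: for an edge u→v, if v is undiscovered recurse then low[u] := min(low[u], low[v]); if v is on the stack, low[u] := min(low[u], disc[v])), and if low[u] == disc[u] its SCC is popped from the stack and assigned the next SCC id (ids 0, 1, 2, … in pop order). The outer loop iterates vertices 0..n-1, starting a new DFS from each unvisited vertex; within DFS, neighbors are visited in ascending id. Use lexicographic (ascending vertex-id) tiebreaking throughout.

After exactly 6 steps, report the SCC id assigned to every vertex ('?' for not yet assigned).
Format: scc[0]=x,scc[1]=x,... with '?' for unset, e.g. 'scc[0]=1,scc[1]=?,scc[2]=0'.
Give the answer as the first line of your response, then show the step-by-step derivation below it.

scc[0]=0,scc[1]=4,scc[2]=?,scc[3]=3,scc[4]=2,scc[5]=?,scc[6]=?,scc[7]=2,scc[8]=1

step 1: low=(low[0]=0,low[1]=?,low[2]=?,low[3]=?,low[4]=?,low[5]=?,low[6]=?,low[7]=?,low[8]=?); scc=(scc[0]=0,scc[1]=?,scc[2]=?,scc[3]=?,scc[4]=?,scc[5]=?,scc[6]=?,scc[7]=?,scc[8]=?)
step 2: low=(low[0]=0,low[1]=1,low[2]=?,low[3]=2,low[4]=3,low[5]=?,low[6]=?,low[7]=3,low[8]=5); scc=(scc[0]=0,scc[1]=?,scc[2]=?,scc[3]=?,scc[4]=?,scc[5]=?,scc[6]=?,scc[7]=?,scc[8]=1)
step 3: low=(low[0]=0,low[1]=1,low[2]=?,low[3]=2,low[4]=3,low[5]=?,low[6]=?,low[7]=3,low[8]=5); scc=(scc[0]=0,scc[1]=?,scc[2]=?,scc[3]=?,scc[4]=?,scc[5]=?,scc[6]=?,scc[7]=?,scc[8]=1)
step 4: low=(low[0]=0,low[1]=1,low[2]=?,low[3]=2,low[4]=3,low[5]=?,low[6]=?,low[7]=3,low[8]=5); scc=(scc[0]=0,scc[1]=?,scc[2]=?,scc[3]=?,scc[4]=2,scc[5]=?,scc[6]=?,scc[7]=2,scc[8]=1)
step 5: low=(low[0]=0,low[1]=1,low[2]=?,low[3]=2,low[4]=3,low[5]=?,low[6]=?,low[7]=3,low[8]=5); scc=(scc[0]=0,scc[1]=?,scc[2]=?,scc[3]=3,scc[4]=2,scc[5]=?,scc[6]=?,scc[7]=2,scc[8]=1)
step 6: low=(low[0]=0,low[1]=1,low[2]=?,low[3]=2,low[4]=3,low[5]=?,low[6]=?,low[7]=3,low[8]=5); scc=(scc[0]=0,scc[1]=4,scc[2]=?,scc[3]=3,scc[4]=2,scc[5]=?,scc[6]=?,scc[7]=2,scc[8]=1)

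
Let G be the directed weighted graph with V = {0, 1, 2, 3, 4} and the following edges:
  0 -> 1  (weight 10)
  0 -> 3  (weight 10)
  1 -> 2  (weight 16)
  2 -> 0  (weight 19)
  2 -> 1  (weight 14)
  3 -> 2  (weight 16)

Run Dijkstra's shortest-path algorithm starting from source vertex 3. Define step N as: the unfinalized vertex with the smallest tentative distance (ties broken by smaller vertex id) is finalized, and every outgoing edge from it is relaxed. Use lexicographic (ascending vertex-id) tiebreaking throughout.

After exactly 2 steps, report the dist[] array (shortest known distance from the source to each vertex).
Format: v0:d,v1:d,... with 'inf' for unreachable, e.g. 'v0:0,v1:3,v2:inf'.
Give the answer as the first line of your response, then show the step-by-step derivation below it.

v0:35,v1:30,v2:16,v3:0,v4:inf

step 1: dist = v0:inf,v1:inf,v2:16,v3:0,v4:inf
step 2: dist = v0:35,v1:30,v2:16,v3:0,v4:inf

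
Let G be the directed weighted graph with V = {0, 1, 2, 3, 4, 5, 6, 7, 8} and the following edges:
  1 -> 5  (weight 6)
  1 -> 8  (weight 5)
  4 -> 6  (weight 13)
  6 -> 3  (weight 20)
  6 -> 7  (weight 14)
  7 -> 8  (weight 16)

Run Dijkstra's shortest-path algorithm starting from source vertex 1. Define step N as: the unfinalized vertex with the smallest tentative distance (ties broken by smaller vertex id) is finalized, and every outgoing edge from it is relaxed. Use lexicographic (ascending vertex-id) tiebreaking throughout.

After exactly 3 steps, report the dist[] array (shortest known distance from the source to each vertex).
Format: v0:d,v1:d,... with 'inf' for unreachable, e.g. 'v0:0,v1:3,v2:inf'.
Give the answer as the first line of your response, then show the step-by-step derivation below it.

v0:inf,v1:0,v2:inf,v3:inf,v4:inf,v5:6,v6:inf,v7:inf,v8:5

step 1: dist = v0:inf,v1:0,v2:inf,v3:inf,v4:inf,v5:6,v6:inf,v7:inf,v8:5
step 2: dist = v0:inf,v1:0,v2:inf,v3:inf,v4:inf,v5:6,v6:inf,v7:inf,v8:5
step 3: dist = v0:inf,v1:0,v2:inf,v3:inf,v4:inf,v5:6,v6:inf,v7:inf,v8:5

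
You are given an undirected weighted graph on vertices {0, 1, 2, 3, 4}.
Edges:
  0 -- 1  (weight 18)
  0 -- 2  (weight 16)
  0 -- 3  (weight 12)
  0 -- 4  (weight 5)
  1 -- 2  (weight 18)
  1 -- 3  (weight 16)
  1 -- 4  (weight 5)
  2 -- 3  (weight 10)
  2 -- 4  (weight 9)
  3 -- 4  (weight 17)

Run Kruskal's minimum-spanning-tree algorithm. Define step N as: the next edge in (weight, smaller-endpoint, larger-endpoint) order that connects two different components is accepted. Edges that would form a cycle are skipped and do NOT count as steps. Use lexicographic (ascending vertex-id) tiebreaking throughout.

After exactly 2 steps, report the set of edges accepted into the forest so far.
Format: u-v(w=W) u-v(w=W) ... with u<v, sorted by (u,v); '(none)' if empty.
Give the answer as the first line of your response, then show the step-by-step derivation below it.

0-4(w=5) 1-4(w=5)

step 1: add edge 0-4 (w=5); MST = {0-4(w=5)}
step 2: add edge 1-4 (w=5); MST = {0-4(w=5) 1-4(w=5)}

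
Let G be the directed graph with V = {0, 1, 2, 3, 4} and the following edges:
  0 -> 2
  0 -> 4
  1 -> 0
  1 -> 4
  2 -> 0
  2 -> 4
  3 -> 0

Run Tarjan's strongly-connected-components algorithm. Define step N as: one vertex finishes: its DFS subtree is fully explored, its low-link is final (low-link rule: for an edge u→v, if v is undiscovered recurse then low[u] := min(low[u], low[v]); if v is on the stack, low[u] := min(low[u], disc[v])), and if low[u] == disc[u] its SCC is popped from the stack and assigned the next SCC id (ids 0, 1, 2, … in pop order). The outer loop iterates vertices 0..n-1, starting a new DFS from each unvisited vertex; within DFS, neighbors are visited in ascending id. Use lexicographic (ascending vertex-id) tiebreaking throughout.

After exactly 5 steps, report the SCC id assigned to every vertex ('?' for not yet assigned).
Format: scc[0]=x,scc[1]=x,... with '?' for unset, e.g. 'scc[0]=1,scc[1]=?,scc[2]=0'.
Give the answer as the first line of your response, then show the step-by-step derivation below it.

scc[0]=1,scc[1]=2,scc[2]=1,scc[3]=3,scc[4]=0

step 1: low=(low[0]=0,low[1]=?,low[2]=0,low[3]=?,low[4]=2); scc=(scc[0]=?,scc[1]=?,scc[2]=?,scc[3]=?,scc[4]=0)
step 2: low=(low[0]=0,low[1]=?,low[2]=0,low[3]=?,low[4]=2); scc=(scc[0]=?,scc[1]=?,scc[2]=?,scc[3]=?,scc[4]=0)
step 3: low=(low[0]=0,low[1]=?,low[2]=0,low[3]=?,low[4]=2); scc=(scc[0]=1,scc[1]=?,scc[2]=1,scc[3]=?,scc[4]=0)
step 4: low=(low[0]=0,low[1]=3,low[2]=0,low[3]=?,low[4]=2); scc=(scc[0]=1,scc[1]=2,scc[2]=1,scc[3]=?,scc[4]=0)
step 5: low=(low[0]=0,low[1]=3,low[2]=0,low[3]=4,low[4]=2); scc=(scc[0]=1,scc[1]=2,scc[2]=1,scc[3]=3,scc[4]=0)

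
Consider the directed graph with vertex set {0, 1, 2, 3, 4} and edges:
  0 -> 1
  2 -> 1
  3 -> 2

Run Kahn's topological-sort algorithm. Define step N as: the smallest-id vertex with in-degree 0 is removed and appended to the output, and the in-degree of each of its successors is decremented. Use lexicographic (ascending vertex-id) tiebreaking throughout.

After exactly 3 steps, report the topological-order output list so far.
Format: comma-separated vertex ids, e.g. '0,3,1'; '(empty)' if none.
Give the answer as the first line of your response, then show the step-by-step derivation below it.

0,3,2

step 1: output 0; order=[0]; indeg=(0,1,1,0,0)
step 2: output 3; order=[0,3]; indeg=(0,1,0,0,0)
step 3: output 2; order=[0,3,2]; indeg=(0,0,0,0,0)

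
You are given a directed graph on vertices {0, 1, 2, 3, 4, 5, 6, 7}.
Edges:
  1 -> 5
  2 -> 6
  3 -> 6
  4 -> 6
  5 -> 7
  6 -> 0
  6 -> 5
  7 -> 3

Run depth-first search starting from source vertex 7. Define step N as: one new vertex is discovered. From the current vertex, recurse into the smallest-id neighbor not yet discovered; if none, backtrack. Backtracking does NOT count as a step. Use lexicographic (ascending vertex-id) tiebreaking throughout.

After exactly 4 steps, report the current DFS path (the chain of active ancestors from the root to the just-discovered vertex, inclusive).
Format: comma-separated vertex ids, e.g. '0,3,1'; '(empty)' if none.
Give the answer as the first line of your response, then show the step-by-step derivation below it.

7,3,6,0

step 1: discover 7; path=7; order=7
step 2: discover 3; path=7>3; order=7,3
step 3: discover 6; path=7>3>6; order=7,3,6
step 4: discover 0; path=7>3>6>0; order=7,3,6,0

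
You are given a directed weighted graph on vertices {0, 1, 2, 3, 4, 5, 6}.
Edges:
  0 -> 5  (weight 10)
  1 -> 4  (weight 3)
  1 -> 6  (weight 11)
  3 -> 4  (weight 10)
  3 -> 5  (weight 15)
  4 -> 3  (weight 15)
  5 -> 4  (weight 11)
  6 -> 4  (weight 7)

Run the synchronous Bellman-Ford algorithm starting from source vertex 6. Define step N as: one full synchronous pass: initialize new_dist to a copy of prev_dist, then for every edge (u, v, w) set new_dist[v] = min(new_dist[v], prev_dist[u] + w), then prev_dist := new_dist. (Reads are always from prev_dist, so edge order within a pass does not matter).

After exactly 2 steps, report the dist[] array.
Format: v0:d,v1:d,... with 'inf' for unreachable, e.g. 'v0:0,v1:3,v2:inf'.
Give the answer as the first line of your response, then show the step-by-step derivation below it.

v0:inf,v1:inf,v2:inf,v3:22,v4:7,v5:inf,v6:0

step 1: dist = v0:inf,v1:inf,v2:inf,v3:inf,v4:7,v5:inf,v6:0
step 2: dist = v0:inf,v1:inf,v2:inf,v3:22,v4:7,v5:inf,v6:0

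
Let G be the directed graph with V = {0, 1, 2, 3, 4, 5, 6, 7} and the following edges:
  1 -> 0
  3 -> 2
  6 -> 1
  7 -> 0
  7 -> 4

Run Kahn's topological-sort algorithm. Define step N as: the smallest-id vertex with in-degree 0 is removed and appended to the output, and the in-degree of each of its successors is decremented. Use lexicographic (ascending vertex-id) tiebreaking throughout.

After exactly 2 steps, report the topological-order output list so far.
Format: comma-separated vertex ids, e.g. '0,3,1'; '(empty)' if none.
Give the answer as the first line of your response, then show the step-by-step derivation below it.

3,2

step 1: output 3; order=[3]; indeg=(2,1,0,0,1,0,0,0)
step 2: output 2; order=[3,2]; indeg=(2,1,0,0,1,0,0,0)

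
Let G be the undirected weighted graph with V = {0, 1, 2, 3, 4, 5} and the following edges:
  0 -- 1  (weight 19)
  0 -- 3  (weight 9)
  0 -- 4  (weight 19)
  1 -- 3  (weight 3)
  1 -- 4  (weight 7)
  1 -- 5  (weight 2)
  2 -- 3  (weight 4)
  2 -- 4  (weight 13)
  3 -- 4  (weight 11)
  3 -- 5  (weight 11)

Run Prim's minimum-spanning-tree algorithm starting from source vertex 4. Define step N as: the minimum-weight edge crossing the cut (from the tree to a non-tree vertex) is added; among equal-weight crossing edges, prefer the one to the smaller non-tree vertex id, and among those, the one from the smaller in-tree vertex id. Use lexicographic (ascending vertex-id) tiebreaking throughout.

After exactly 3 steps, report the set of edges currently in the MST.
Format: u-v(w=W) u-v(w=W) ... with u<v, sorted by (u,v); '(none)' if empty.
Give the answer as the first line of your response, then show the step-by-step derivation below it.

1-3(w=3) 1-4(w=7) 1-5(w=2)

step 1: add edge 1-4 (w=7); MST = {1-4(w=7)}
step 2: add edge 1-5 (w=2); MST = {1-4(w=7) 1-5(w=2)}
step 3: add edge 1-3 (w=3); MST = {1-3(w=3) 1-4(w=7) 1-5(w=2)}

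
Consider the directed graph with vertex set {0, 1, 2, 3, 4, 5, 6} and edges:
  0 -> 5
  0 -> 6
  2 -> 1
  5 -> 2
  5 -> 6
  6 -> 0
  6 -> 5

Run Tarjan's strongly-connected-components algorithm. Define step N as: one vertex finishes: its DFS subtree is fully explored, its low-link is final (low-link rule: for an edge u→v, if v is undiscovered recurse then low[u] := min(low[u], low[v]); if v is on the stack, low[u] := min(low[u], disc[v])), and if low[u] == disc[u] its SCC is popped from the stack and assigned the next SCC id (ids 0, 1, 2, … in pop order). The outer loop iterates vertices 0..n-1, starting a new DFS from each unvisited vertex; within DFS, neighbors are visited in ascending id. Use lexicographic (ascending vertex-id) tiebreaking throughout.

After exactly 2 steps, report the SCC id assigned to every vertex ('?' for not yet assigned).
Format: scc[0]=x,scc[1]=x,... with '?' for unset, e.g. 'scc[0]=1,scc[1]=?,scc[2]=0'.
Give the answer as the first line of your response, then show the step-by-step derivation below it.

scc[0]=?,scc[1]=0,scc[2]=1,scc[3]=?,scc[4]=?,scc[5]=?,scc[6]=?

step 1: low=(low[0]=0,low[1]=3,low[2]=2,low[3]=?,low[4]=?,low[5]=1,low[6]=?); scc=(scc[0]=?,scc[1]=0,scc[2]=?,scc[3]=?,scc[4]=?,scc[5]=?,scc[6]=?)
step 2: low=(low[0]=0,low[1]=3,low[2]=2,low[3]=?,low[4]=?,low[5]=1,low[6]=?); scc=(scc[0]=?,scc[1]=0,scc[2]=1,scc[3]=?,scc[4]=?,scc[5]=?,scc[6]=?)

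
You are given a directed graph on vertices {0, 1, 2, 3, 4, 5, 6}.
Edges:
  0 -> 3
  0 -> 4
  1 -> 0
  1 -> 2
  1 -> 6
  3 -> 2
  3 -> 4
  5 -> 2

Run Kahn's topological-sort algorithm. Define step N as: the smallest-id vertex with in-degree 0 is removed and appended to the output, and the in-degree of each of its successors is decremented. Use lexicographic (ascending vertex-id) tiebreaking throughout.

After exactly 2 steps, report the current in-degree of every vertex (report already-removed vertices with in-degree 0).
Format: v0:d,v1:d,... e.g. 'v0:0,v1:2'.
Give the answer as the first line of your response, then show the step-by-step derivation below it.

v0:0,v1:0,v2:2,v3:0,v4:1,v5:0,v6:0

step 1: output 1; order=[1]; indeg=(0,0,2,1,2,0,0)
step 2: output 0; order=[1,0]; indeg=(0,0,2,0,1,0,0)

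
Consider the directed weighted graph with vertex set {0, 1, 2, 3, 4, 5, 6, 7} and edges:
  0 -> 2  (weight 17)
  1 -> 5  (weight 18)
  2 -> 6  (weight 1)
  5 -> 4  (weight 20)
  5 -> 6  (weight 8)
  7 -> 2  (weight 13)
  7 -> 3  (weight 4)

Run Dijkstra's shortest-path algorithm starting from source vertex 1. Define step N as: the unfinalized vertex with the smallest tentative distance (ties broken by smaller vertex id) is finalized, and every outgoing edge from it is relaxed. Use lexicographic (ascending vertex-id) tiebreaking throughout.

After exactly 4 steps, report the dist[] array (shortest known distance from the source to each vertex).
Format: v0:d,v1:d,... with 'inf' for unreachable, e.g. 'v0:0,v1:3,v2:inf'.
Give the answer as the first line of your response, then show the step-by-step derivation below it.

v0:inf,v1:0,v2:inf,v3:inf,v4:38,v5:18,v6:26,v7:inf

step 1: dist = v0:inf,v1:0,v2:inf,v3:inf,v4:inf,v5:18,v6:inf,v7:inf
step 2: dist = v0:inf,v1:0,v2:inf,v3:inf,v4:38,v5:18,v6:26,v7:inf
step 3: dist = v0:inf,v1:0,v2:inf,v3:inf,v4:38,v5:18,v6:26,v7:inf
step 4: dist = v0:inf,v1:0,v2:inf,v3:inf,v4:38,v5:18,v6:26,v7:inf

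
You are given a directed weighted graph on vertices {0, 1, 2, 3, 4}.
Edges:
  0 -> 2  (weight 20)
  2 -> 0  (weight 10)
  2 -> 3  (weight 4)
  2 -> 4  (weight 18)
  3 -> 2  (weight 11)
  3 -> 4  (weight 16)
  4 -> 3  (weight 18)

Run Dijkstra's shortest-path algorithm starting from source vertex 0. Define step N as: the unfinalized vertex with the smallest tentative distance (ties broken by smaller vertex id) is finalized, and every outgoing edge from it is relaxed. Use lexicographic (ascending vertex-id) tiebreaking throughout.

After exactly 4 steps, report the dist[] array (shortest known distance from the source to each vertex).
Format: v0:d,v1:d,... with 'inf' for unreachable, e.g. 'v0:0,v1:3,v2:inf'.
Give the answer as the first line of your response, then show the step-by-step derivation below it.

v0:0,v1:inf,v2:20,v3:24,v4:38

step 1: dist = v0:0,v1:inf,v2:20,v3:inf,v4:inf
step 2: dist = v0:0,v1:inf,v2:20,v3:24,v4:38
step 3: dist = v0:0,v1:inf,v2:20,v3:24,v4:38
step 4: dist = v0:0,v1:inf,v2:20,v3:24,v4:38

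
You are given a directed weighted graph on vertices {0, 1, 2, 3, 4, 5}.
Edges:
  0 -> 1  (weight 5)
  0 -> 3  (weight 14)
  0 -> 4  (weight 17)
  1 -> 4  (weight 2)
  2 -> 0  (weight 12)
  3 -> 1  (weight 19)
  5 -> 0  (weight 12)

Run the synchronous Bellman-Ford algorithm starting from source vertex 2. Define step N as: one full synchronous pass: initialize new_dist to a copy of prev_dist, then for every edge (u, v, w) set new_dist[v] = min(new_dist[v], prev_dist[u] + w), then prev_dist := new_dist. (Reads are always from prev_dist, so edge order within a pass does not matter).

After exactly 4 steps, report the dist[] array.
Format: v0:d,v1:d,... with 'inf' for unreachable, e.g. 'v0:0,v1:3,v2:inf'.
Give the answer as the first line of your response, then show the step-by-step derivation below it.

v0:12,v1:17,v2:0,v3:26,v4:19,v5:inf

step 1: dist = v0:12,v1:inf,v2:0,v3:inf,v4:inf,v5:inf
step 2: dist = v0:12,v1:17,v2:0,v3:26,v4:29,v5:inf
step 3: dist = v0:12,v1:17,v2:0,v3:26,v4:19,v5:inf
step 4: dist = v0:12,v1:17,v2:0,v3:26,v4:19,v5:inf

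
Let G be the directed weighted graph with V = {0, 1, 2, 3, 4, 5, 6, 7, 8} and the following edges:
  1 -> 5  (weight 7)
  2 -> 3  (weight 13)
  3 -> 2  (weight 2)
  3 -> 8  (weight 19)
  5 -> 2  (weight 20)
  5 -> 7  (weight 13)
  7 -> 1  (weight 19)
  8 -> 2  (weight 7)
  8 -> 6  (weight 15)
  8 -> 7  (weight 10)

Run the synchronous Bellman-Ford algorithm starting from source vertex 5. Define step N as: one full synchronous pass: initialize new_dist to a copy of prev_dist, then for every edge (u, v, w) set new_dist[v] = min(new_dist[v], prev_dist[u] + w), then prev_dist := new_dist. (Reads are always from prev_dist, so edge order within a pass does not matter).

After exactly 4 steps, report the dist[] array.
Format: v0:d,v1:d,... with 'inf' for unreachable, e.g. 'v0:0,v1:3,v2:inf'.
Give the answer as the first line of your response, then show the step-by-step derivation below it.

v0:inf,v1:32,v2:20,v3:33,v4:inf,v5:0,v6:67,v7:13,v8:52

step 1: dist = v0:inf,v1:inf,v2:20,v3:inf,v4:inf,v5:0,v6:inf,v7:13,v8:inf
step 2: dist = v0:inf,v1:32,v2:20,v3:33,v4:inf,v5:0,v6:inf,v7:13,v8:inf
step 3: dist = v0:inf,v1:32,v2:20,v3:33,v4:inf,v5:0,v6:inf,v7:13,v8:52
step 4: dist = v0:inf,v1:32,v2:20,v3:33,v4:inf,v5:0,v6:67,v7:13,v8:52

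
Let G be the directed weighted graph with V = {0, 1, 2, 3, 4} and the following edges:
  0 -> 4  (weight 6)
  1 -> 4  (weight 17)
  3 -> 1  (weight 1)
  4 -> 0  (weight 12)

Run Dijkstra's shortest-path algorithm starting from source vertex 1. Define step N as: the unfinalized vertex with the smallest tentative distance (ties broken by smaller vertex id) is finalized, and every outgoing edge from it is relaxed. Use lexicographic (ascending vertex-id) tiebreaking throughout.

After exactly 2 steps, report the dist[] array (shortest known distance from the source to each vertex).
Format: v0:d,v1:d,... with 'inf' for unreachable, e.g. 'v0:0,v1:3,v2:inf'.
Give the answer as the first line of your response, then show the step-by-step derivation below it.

v0:29,v1:0,v2:inf,v3:inf,v4:17

step 1: dist = v0:inf,v1:0,v2:inf,v3:inf,v4:17
step 2: dist = v0:29,v1:0,v2:inf,v3:inf,v4:17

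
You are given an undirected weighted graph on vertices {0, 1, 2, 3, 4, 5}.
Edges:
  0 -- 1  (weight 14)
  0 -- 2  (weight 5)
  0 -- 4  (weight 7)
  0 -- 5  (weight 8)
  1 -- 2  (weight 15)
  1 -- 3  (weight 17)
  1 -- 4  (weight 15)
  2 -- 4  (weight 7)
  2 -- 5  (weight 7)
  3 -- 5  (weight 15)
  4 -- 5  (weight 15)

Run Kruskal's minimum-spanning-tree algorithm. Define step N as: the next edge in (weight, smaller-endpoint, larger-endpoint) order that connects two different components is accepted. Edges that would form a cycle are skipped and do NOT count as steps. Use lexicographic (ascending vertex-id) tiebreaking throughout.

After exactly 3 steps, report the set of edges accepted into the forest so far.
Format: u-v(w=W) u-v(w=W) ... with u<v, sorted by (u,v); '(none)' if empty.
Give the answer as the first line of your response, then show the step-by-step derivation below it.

0-2(w=5) 0-4(w=7) 2-5(w=7)

step 1: add edge 0-2 (w=5); MST = {0-2(w=5)}
step 2: add edge 0-4 (w=7); MST = {0-2(w=5) 0-4(w=7)}
step 3: add edge 2-5 (w=7); MST = {0-2(w=5) 0-4(w=7) 2-5(w=7)}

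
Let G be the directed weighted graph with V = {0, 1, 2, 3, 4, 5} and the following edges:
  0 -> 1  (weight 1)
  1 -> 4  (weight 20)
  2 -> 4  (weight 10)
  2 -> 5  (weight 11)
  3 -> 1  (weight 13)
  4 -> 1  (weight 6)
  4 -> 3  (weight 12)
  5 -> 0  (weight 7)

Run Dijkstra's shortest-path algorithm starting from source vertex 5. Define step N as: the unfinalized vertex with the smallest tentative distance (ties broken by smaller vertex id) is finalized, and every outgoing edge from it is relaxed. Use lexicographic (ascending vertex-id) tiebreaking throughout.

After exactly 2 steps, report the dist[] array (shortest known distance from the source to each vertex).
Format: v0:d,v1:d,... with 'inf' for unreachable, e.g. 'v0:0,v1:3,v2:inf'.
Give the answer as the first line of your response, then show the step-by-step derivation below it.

v0:7,v1:8,v2:inf,v3:inf,v4:inf,v5:0

step 1: dist = v0:7,v1:inf,v2:inf,v3:inf,v4:inf,v5:0
step 2: dist = v0:7,v1:8,v2:inf,v3:inf,v4:inf,v5:0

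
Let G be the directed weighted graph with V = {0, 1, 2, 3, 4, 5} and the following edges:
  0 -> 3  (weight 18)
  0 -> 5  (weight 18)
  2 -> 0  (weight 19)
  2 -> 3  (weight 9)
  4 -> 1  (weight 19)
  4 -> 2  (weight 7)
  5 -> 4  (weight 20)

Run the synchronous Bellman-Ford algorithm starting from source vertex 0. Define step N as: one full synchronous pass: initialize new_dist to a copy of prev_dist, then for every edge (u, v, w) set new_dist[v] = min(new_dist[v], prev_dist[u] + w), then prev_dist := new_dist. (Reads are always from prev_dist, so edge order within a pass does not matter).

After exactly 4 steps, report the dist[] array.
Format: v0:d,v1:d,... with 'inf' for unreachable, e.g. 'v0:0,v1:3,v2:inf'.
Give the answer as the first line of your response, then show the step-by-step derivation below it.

v0:0,v1:57,v2:45,v3:18,v4:38,v5:18

step 1: dist = v0:0,v1:inf,v2:inf,v3:18,v4:inf,v5:18
step 2: dist = v0:0,v1:inf,v2:inf,v3:18,v4:38,v5:18
step 3: dist = v0:0,v1:57,v2:45,v3:18,v4:38,v5:18
step 4: dist = v0:0,v1:57,v2:45,v3:18,v4:38,v5:18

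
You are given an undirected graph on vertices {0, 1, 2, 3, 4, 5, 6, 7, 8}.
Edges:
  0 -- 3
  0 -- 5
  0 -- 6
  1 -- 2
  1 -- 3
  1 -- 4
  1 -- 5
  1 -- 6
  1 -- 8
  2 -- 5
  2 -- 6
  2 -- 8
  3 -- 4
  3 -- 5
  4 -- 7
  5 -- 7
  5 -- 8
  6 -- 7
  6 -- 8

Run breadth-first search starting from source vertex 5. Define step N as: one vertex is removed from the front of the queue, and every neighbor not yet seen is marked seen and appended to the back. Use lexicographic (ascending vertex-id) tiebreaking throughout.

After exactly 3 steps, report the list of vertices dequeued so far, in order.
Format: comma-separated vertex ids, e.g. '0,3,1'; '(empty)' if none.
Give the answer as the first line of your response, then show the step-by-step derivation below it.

5,0,1

step 1: dequeue 5; queue=[0,1,2,3,7,8]; order=5
step 2: dequeue 0; queue=[1,2,3,7,8,6]; order=5,0
step 3: dequeue 1; queue=[2,3,7,8,6,4]; order=5,0,1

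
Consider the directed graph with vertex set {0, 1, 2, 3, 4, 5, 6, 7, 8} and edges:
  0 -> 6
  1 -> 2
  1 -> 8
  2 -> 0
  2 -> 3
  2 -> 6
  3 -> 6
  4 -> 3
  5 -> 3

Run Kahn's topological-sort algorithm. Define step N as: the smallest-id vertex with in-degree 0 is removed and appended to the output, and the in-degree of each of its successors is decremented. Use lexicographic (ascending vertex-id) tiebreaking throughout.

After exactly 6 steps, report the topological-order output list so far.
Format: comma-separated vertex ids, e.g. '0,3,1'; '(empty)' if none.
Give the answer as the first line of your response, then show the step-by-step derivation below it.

1,2,0,4,5,3

step 1: output 1; order=[1]; indeg=(1,0,0,3,0,0,3,0,0)
step 2: output 2; order=[1,2]; indeg=(0,0,0,2,0,0,2,0,0)
step 3: output 0; order=[1,2,0]; indeg=(0,0,0,2,0,0,1,0,0)
step 4: output 4; order=[1,2,0,4]; indeg=(0,0,0,1,0,0,1,0,0)
step 5: output 5; order=[1,2,0,4,5]; indeg=(0,0,0,0,0,0,1,0,0)
step 6: output 3; order=[1,2,0,4,5,3]; indeg=(0,0,0,0,0,0,0,0,0)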